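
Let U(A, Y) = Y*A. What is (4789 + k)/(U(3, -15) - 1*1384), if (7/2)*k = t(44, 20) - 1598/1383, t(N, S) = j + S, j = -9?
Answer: -6627077/1976307 ≈ -3.3533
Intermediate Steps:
U(A, Y) = A*Y
t(N, S) = -9 + S
k = 3890/1383 (k = 2*((-9 + 20) - 1598/1383)/7 = 2*(11 - 1598*1/1383)/7 = 2*(11 - 1598/1383)/7 = (2/7)*(13615/1383) = 3890/1383 ≈ 2.8127)
(4789 + k)/(U(3, -15) - 1*1384) = (4789 + 3890/1383)/(3*(-15) - 1*1384) = 6627077/(1383*(-45 - 1384)) = (6627077/1383)/(-1429) = (6627077/1383)*(-1/1429) = -6627077/1976307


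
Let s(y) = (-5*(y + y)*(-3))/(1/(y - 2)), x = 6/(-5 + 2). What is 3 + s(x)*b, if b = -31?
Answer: -7437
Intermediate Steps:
x = -2 (x = 6/(-3) = -1/3*6 = -2)
s(y) = 30*y*(-2 + y) (s(y) = (-10*y*(-3))/(1/(-2 + y)) = (-10*y*(-3))*(-2 + y) = (30*y)*(-2 + y) = 30*y*(-2 + y))
3 + s(x)*b = 3 + (30*(-2)*(-2 - 2))*(-31) = 3 + (30*(-2)*(-4))*(-31) = 3 + 240*(-31) = 3 - 7440 = -7437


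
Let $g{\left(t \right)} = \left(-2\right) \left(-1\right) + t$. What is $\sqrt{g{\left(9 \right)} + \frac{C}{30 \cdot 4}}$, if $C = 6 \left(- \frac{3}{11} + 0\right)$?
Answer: $\frac{\sqrt{132935}}{110} \approx 3.3146$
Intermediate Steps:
$g{\left(t \right)} = 2 + t$
$C = - \frac{18}{11}$ ($C = 6 \left(\left(-3\right) \frac{1}{11} + 0\right) = 6 \left(- \frac{3}{11} + 0\right) = 6 \left(- \frac{3}{11}\right) = - \frac{18}{11} \approx -1.6364$)
$\sqrt{g{\left(9 \right)} + \frac{C}{30 \cdot 4}} = \sqrt{\left(2 + 9\right) - \frac{18}{11 \cdot 30 \cdot 4}} = \sqrt{11 - \frac{18}{11 \cdot 120}} = \sqrt{11 - \frac{3}{220}} = \sqrt{\frac{2417}{220}} = \frac{\sqrt{132935}}{110}$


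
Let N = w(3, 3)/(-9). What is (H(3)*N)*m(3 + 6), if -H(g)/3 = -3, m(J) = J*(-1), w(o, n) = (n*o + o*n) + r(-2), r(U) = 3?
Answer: 189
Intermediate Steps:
w(o, n) = 3 + 2*n*o (w(o, n) = (n*o + o*n) + 3 = (n*o + n*o) + 3 = 2*n*o + 3 = 3 + 2*n*o)
m(J) = -J
H(g) = 9 (H(g) = -3*(-3) = 9)
N = -7/3 (N = (3 + 2*3*3)/(-9) = (3 + 18)*(-⅑) = 21*(-⅑) = -7/3 ≈ -2.3333)
(H(3)*N)*m(3 + 6) = (9*(-7/3))*(-(3 + 6)) = -(-21)*9 = -21*(-9) = 189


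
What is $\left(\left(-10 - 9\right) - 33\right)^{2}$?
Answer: $2704$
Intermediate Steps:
$\left(\left(-10 - 9\right) - 33\right)^{2} = \left(-19 - 33\right)^{2} = \left(-52\right)^{2} = 2704$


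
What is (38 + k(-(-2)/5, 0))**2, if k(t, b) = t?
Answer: 36864/25 ≈ 1474.6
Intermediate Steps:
(38 + k(-(-2)/5, 0))**2 = (38 - (-2)/5)**2 = (38 - 2*(-1/5))**2 = (38 + 2/5)**2 = (192/5)**2 = 36864/25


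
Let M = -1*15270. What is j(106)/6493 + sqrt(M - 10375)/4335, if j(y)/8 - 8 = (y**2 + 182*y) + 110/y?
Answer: 12947704/344129 + I*sqrt(25645)/4335 ≈ 37.625 + 0.036941*I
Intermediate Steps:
M = -15270
j(y) = 64 + 8*y**2 + 880/y + 1456*y (j(y) = 64 + 8*((y**2 + 182*y) + 110/y) = 64 + 8*(y**2 + 110/y + 182*y) = 64 + (8*y**2 + 880/y + 1456*y) = 64 + 8*y**2 + 880/y + 1456*y)
j(106)/6493 + sqrt(M - 10375)/4335 = (64 + 8*106**2 + 880/106 + 1456*106)/6493 + sqrt(-15270 - 10375)/4335 = (64 + 8*11236 + 880*(1/106) + 154336)*(1/6493) + sqrt(-25645)*(1/4335) = (64 + 89888 + 440/53 + 154336)*(1/6493) + (I*sqrt(25645))*(1/4335) = (12947704/53)*(1/6493) + I*sqrt(25645)/4335 = 12947704/344129 + I*sqrt(25645)/4335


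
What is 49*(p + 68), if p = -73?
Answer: -245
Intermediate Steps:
49*(p + 68) = 49*(-73 + 68) = 49*(-5) = -245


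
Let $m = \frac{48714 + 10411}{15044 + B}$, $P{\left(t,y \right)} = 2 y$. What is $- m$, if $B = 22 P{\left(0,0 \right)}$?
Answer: $- \frac{59125}{15044} \approx -3.9301$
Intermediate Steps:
$B = 0$ ($B = 22 \cdot 2 \cdot 0 = 22 \cdot 0 = 0$)
$m = \frac{59125}{15044}$ ($m = \frac{48714 + 10411}{15044 + 0} = \frac{59125}{15044} \approx 3.9301$)
$- m = \left(-1\right) \frac{59125}{15044} = - \frac{59125}{15044}$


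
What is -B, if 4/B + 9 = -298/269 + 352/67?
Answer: 72092/87485 ≈ 0.82405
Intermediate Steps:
B = -72092/87485 (B = 4/(-9 + (-298/269 + 352/67)) = 4/(-9 + 74722/18023) = 4/(-87485/18023) = 4*(-18023/87485) = -72092/87485 ≈ -0.82405)
-B = -1*(-72092/87485) = 72092/87485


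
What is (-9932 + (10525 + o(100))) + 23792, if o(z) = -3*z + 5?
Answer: 24090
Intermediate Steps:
o(z) = 5 - 3*z
(-9932 + (10525 + o(100))) + 23792 = (-9932 + (10525 + (5 - 3*100))) + 23792 = (-9932 + (10525 + (5 - 300))) + 23792 = (-9932 + (10525 - 295)) + 23792 = (-9932 + 10230) + 23792 = 298 + 23792 = 24090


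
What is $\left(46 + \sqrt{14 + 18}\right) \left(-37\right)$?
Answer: $-1702 - 148 \sqrt{2} \approx -1911.3$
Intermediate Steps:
$\left(46 + \sqrt{14 + 18}\right) \left(-37\right) = \left(46 + \sqrt{32}\right) \left(-37\right) = \left(46 + 4 \sqrt{2}\right) \left(-37\right) = -1702 - 148 \sqrt{2}$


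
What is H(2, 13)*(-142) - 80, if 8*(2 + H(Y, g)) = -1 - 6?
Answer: 1313/4 ≈ 328.25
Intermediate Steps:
H(Y, g) = -23/8 (H(Y, g) = -2 + (-1 - 6)/8 = -2 + (⅛)*(-7) = -2 - 7/8 = -23/8)
H(2, 13)*(-142) - 80 = -23/8*(-142) - 80 = 1633/4 - 80 = 1313/4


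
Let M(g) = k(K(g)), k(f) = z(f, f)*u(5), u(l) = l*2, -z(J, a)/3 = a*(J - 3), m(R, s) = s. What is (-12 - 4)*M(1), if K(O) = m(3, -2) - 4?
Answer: 25920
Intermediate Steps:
z(J, a) = -3*a*(-3 + J) (z(J, a) = -3*a*(J - 3) = -3*a*(-3 + J))
u(l) = 2*l
K(O) = -6 (K(O) = -2 - 4 = -6)
k(f) = 30*f*(3 - f) (k(f) = (3*f*(3 - f))*(2*5) = (3*f*(3 - f))*10 = 30*f*(3 - f))
M(g) = -1620 (M(g) = 30*(-6)*(3 - 1*(-6)) = 30*(-6)*(3 + 6) = 30*(-6)*9 = -1620)
(-12 - 4)*M(1) = (-12 - 4)*(-1620) = -16*(-1620) = 25920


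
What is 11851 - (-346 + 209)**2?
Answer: -6918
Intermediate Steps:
11851 - (-346 + 209)**2 = 11851 - 1*(-137)**2 = 11851 - 1*18769 = 11851 - 18769 = -6918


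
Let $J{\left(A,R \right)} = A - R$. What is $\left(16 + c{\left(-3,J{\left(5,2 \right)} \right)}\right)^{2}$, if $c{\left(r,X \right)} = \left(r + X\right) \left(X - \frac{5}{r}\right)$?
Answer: $256$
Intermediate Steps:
$c{\left(r,X \right)} = \left(X + r\right) \left(X - \frac{5}{r}\right)$
$\left(16 + c{\left(-3,J{\left(5,2 \right)} \right)}\right)^{2} = \left(16 - \left(5 - \left(5 - 2\right)^{2} - \left(5 - 2\right) \left(-3\right) + \frac{5 \left(5 - 2\right)}{-3}\right)\right)^{2} = \left(16 - \left(5 - \left(5 - 2\right)^{2} - \left(5 - 2\right) \left(-3\right) + 5 \left(5 - 2\right) \left(- \frac{1}{3}\right)\right)\right)^{2} = \left(16 + \left(-5 + 3^{2} + 3 \left(-3\right) - 15 \left(- \frac{1}{3}\right)\right)\right)^{2} = \left(16 + \left(-5 + 9 - 9 + 5\right)\right)^{2} = \left(16 + 0\right)^{2} = 16^{2} = 256$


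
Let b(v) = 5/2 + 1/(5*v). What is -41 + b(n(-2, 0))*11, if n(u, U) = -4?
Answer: -281/20 ≈ -14.050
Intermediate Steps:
b(v) = 5/2 + 1/(5*v) (b(v) = 5*(½) + 1/(5*v) = 5/2 + 1/(5*v))
-41 + b(n(-2, 0))*11 = -41 + ((⅒)*(2 + 25*(-4))/(-4))*11 = -41 + ((⅒)*(-¼)*(2 - 100))*11 = -41 + ((⅒)*(-¼)*(-98))*11 = -41 + (49/20)*11 = -41 + 539/20 = -281/20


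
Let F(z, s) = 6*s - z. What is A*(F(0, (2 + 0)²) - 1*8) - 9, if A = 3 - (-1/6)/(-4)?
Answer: 115/3 ≈ 38.333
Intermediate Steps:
F(z, s) = -z + 6*s
A = 71/24 (A = 3 - (-1*⅙)*(-1)/4 = 3 - (-1)*(-1)/(6*4) = 3 - 1*1/24 = 3 - 1/24 = 71/24 ≈ 2.9583)
A*(F(0, (2 + 0)²) - 1*8) - 9 = 71*((-1*0 + 6*(2 + 0)²) - 1*8)/24 - 9 = 71*((0 + 6*2²) - 8)/24 - 9 = 71*((0 + 6*4) - 8)/24 - 9 = 71*((0 + 24) - 8)/24 - 9 = 71*(24 - 8)/24 - 9 = (71/24)*16 - 9 = 142/3 - 9 = 115/3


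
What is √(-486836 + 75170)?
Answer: I*√411666 ≈ 641.61*I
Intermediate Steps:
√(-486836 + 75170) = √(-411666) = I*√411666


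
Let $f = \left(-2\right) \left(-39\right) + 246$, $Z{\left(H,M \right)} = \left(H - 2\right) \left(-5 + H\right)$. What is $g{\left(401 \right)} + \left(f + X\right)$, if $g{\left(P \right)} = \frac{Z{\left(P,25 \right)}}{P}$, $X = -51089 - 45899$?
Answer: $- \frac{38604260}{401} \approx -96270.0$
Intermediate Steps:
$Z{\left(H,M \right)} = \left(-5 + H\right) \left(-2 + H\right)$ ($Z{\left(H,M \right)} = \left(-2 + H\right) \left(-5 + H\right) = \left(-5 + H\right) \left(-2 + H\right)$)
$f = 324$ ($f = 78 + 246 = 324$)
$X = -96988$
$g{\left(P \right)} = \frac{10 + P^{2} - 7 P}{P}$
$g{\left(401 \right)} + \left(f + X\right) = \left(-7 + 401 + \frac{10}{401}\right) + \left(324 - 96988\right) = \left(-7 + 401 + 10 \cdot \frac{1}{401}\right) - 96664 = \left(-7 + 401 + \frac{10}{401}\right) - 96664 = \frac{158004}{401} - 96664 = - \frac{38604260}{401}$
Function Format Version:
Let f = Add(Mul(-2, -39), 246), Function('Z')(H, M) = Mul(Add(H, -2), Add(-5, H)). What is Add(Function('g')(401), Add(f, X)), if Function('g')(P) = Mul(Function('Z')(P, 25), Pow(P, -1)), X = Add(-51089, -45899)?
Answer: Rational(-38604260, 401) ≈ -96270.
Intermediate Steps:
Function('Z')(H, M) = Mul(Add(-5, H), Add(-2, H)) (Function('Z')(H, M) = Mul(Add(-2, H), Add(-5, H)) = Mul(Add(-5, H), Add(-2, H)))
f = 324 (f = Add(78, 246) = 324)
X = -96988
Function('g')(P) = Mul(Pow(P, -1), Add(10, Pow(P, 2), Mul(-7, P))) (Function('g')(P) = Mul(Add(10, Pow(P, 2), Mul(-7, P)), Pow(P, -1)) = Mul(Pow(P, -1), Add(10, Pow(P, 2), Mul(-7, P))))
Add(Function('g')(401), Add(f, X)) = Add(Add(-7, 401, Mul(10, Pow(401, -1))), Add(324, -96988)) = Add(Add(-7, 401, Mul(10, Rational(1, 401))), -96664) = Add(Add(-7, 401, Rational(10, 401)), -96664) = Add(Rational(158004, 401), -96664) = Rational(-38604260, 401)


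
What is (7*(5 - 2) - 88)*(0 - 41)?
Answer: 2747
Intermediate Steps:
(7*(5 - 2) - 88)*(0 - 41) = (7*3 - 88)*(-41) = (21 - 88)*(-41) = -67*(-41) = 2747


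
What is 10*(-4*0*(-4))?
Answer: 0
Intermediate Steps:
10*(-4*0*(-4)) = 10*(0*(-4)) = 10*0 = 0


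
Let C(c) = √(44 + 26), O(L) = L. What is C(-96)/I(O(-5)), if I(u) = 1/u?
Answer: -5*√70 ≈ -41.833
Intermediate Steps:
C(c) = √70
C(-96)/I(O(-5)) = √70/(1/(-5)) = √70/(-⅕) = √70*(-5) = -5*√70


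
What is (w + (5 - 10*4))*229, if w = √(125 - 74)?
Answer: -8015 + 229*√51 ≈ -6379.6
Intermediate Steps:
w = √51 ≈ 7.1414
(w + (5 - 10*4))*229 = (√51 + (5 - 10*4))*229 = (√51 + (5 - 40))*229 = (√51 - 35)*229 = (-35 + √51)*229 = -8015 + 229*√51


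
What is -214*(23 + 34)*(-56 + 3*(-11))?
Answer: 1085622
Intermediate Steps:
-214*(23 + 34)*(-56 + 3*(-11)) = -12198*(-56 - 33) = -12198*(-89) = -214*(-5073) = 1085622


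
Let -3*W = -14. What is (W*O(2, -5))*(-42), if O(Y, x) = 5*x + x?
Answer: 5880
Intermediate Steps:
W = 14/3 (W = -⅓*(-14) = 14/3 ≈ 4.6667)
O(Y, x) = 6*x
(W*O(2, -5))*(-42) = (14*(6*(-5))/3)*(-42) = ((14/3)*(-30))*(-42) = -140*(-42) = 5880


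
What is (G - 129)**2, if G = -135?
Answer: 69696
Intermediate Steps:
(G - 129)**2 = (-135 - 129)**2 = (-264)**2 = 69696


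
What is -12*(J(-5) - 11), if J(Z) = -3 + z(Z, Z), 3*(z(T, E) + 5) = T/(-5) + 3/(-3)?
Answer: 228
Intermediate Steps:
z(T, E) = -16/3 - T/15 (z(T, E) = -5 + (T/(-5) + 3/(-3))/3 = -5 + (T*(-⅕) + 3*(-⅓))/3 = -5 + (-T/5 - 1)/3 = -5 + (-1 - T/5)/3 = -5 + (-⅓ - T/15) = -16/3 - T/15)
J(Z) = -25/3 - Z/15 (J(Z) = -3 + (-16/3 - Z/15) = -25/3 - Z/15)
-12*(J(-5) - 11) = -12*((-25/3 - 1/15*(-5)) - 11) = -12*((-25/3 + ⅓) - 11) = -12*(-8 - 11) = -12*(-19) = 228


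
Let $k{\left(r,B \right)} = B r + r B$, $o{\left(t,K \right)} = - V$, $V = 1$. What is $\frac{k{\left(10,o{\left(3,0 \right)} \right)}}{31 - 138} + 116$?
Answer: $\frac{12432}{107} \approx 116.19$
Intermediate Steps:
$o{\left(t,K \right)} = -1$ ($o{\left(t,K \right)} = \left(-1\right) 1 = -1$)
$k{\left(r,B \right)} = 2 B r$ ($k{\left(r,B \right)} = B r + B r = 2 B r$)
$\frac{k{\left(10,o{\left(3,0 \right)} \right)}}{31 - 138} + 116 = \frac{2 \left(-1\right) 10}{31 - 138} + 116 = - \frac{20}{-107} + 116 = \left(-20\right) \left(- \frac{1}{107}\right) + 116 = \frac{20}{107} + 116 = \frac{12432}{107}$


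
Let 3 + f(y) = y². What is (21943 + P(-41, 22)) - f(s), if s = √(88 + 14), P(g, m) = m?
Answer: 21866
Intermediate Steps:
s = √102 ≈ 10.100
f(y) = -3 + y²
(21943 + P(-41, 22)) - f(s) = (21943 + 22) - (-3 + (√102)²) = 21965 - (-3 + 102) = 21965 - 1*99 = 21965 - 99 = 21866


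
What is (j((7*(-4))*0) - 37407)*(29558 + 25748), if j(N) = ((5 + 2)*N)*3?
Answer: -2068831542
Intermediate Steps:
j(N) = 21*N (j(N) = (7*N)*3 = 21*N)
(j((7*(-4))*0) - 37407)*(29558 + 25748) = (21*((7*(-4))*0) - 37407)*(29558 + 25748) = (21*(-28*0) - 37407)*55306 = (21*0 - 37407)*55306 = (0 - 37407)*55306 = -37407*55306 = -2068831542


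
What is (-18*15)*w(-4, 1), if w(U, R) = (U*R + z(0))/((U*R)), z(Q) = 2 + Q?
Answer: -135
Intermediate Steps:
w(U, R) = (2 + R*U)/(R*U) (w(U, R) = (U*R + (2 + 0))/((U*R)) = (R*U + 2)/((R*U)) = (2 + R*U)*(1/(R*U)) = (2 + R*U)/(R*U))
(-18*15)*w(-4, 1) = (-18*15)*(1 + 2/(1*(-4))) = -270*(1 + 2*1*(-¼)) = -270*(1 - ½) = -270*½ = -135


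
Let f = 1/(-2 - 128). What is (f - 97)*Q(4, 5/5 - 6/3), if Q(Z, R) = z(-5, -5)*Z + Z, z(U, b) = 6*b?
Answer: 731438/65 ≈ 11253.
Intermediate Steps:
f = -1/130 (f = 1/(-130) = -1/130 ≈ -0.0076923)
Q(Z, R) = -29*Z (Q(Z, R) = (6*(-5))*Z + Z = -30*Z + Z = -29*Z)
(f - 97)*Q(4, 5/5 - 6/3) = (-1/130 - 97)*(-29*4) = -12611/130*(-116) = 731438/65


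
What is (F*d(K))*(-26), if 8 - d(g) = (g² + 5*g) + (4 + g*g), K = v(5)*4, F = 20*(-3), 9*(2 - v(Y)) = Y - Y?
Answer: -255840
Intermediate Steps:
v(Y) = 2 (v(Y) = 2 - (Y - Y)/9 = 2 - ⅑*0 = 2 + 0 = 2)
F = -60
K = 8 (K = 2*4 = 8)
d(g) = 4 - 5*g - 2*g² (d(g) = 8 - ((g² + 5*g) + (4 + g*g)) = 8 - ((g² + 5*g) + (4 + g²)) = 8 - (4 + 2*g² + 5*g) = 8 + (-4 - 5*g - 2*g²) = 4 - 5*g - 2*g²)
(F*d(K))*(-26) = -60*(4 - 5*8 - 2*8²)*(-26) = -60*(4 - 40 - 2*64)*(-26) = -60*(4 - 40 - 128)*(-26) = -60*(-164)*(-26) = 9840*(-26) = -255840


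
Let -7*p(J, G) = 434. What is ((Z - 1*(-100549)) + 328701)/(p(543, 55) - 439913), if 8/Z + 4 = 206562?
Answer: -44332510754/45440178025 ≈ -0.97562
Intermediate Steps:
Z = 4/103279 (Z = 8/(-4 + 206562) = 8/206558 = 8*(1/206558) = 4/103279 ≈ 3.8730e-5)
p(J, G) = -62 (p(J, G) = -⅐*434 = -62)
((Z - 1*(-100549)) + 328701)/(p(543, 55) - 439913) = ((4/103279 - 1*(-100549)) + 328701)/(-62 - 439913) = ((4/103279 + 100549) + 328701)/(-439975) = (10384600175/103279 + 328701)*(-1/439975) = (44332510754/103279)*(-1/439975) = -44332510754/45440178025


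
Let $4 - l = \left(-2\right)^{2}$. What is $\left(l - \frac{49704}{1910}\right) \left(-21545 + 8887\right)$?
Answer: $\frac{314576616}{955} \approx 3.294 \cdot 10^{5}$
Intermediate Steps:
$l = 0$ ($l = 4 - \left(-2\right)^{2} = 4 - 4 = 0$)
$\left(l - \frac{49704}{1910}\right) \left(-21545 + 8887\right) = \left(0 - \frac{49704}{1910}\right) \left(-21545 + 8887\right) = \left(0 - \frac{24852}{955}\right) \left(-12658\right) = \left(- \frac{24852}{955}\right) \left(-12658\right) = \frac{314576616}{955}$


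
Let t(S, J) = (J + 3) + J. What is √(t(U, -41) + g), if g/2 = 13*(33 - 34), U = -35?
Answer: I*√105 ≈ 10.247*I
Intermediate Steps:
t(S, J) = 3 + 2*J (t(S, J) = (3 + J) + J = 3 + 2*J)
g = -26 (g = 2*(13*(33 - 34)) = 2*(13*(-1)) = 2*(-13) = -26)
√(t(U, -41) + g) = √((3 + 2*(-41)) - 26) = √((3 - 82) - 26) = √(-79 - 26) = √(-105) = I*√105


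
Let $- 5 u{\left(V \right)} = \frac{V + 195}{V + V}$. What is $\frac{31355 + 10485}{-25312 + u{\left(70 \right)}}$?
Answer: $- \frac{5857600}{3543733} \approx -1.6529$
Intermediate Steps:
$u{\left(V \right)} = - \frac{195 + V}{10 V}$ ($u{\left(V \right)} = - \frac{\left(V + 195\right) \frac{1}{V + V}}{5} = - \frac{\left(195 + V\right) \frac{1}{2 V}}{5} = - \frac{\frac{1}{2} \frac{1}{V} \left(195 + V\right)}{5} = - \frac{195 + V}{10 V}$)
$\frac{31355 + 10485}{-25312 + u{\left(70 \right)}} = \frac{31355 + 10485}{-25312 + \frac{-195 - 70}{10 \cdot 70}} = \frac{41840}{-25312 + \frac{1}{10} \cdot \frac{1}{70} \left(-195 - 70\right)} = \frac{41840}{-25312 + \frac{1}{10} \cdot \frac{1}{70} \left(-265\right)} = \frac{41840}{-25312 - \frac{53}{140}} = \frac{41840}{- \frac{3543733}{140}} = 41840 \left(- \frac{140}{3543733}\right) = - \frac{5857600}{3543733}$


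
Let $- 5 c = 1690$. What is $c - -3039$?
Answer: $2701$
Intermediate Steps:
$c = -338$ ($c = \left(- \frac{1}{5}\right) 1690 = -338$)
$c - -3039 = -338 - -3039 = -338 + 3039 = 2701$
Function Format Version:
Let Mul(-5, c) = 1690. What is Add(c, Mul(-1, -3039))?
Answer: 2701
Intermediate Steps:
c = -338 (c = Mul(Rational(-1, 5), 1690) = -338)
Add(c, Mul(-1, -3039)) = Add(-338, Mul(-1, -3039)) = Add(-338, 3039) = 2701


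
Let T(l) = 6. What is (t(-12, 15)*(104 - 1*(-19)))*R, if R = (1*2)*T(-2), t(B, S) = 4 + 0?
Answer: 5904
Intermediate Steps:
t(B, S) = 4
R = 12 (R = (1*2)*6 = 2*6 = 12)
(t(-12, 15)*(104 - 1*(-19)))*R = (4*(104 - 1*(-19)))*12 = (4*(104 + 19))*12 = (4*123)*12 = 492*12 = 5904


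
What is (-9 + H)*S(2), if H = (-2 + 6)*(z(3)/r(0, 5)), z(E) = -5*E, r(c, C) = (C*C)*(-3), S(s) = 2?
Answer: -82/5 ≈ -16.400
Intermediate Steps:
r(c, C) = -3*C² (r(c, C) = C²*(-3) = -3*C²)
H = ⅘ (H = (-2 + 6)*((-5*3)/((-3*5²))) = 4*(-15/((-3*25))) = 4*(-15/(-75)) = 4*(-15*(-1/75)) = 4*(⅕) = ⅘ ≈ 0.80000)
(-9 + H)*S(2) = (-9 + ⅘)*2 = -41/5*2 = -82/5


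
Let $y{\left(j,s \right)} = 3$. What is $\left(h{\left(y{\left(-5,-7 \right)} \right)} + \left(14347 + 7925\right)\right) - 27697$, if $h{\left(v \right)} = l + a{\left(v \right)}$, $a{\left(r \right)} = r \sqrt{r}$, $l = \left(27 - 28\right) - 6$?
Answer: $-5432 + 3 \sqrt{3} \approx -5426.8$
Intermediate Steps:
$l = -7$ ($l = -1 - 6 = -7$)
$a{\left(r \right)} = r^{\frac{3}{2}}$
$h{\left(v \right)} = -7 + v^{\frac{3}{2}}$
$\left(h{\left(y{\left(-5,-7 \right)} \right)} + \left(14347 + 7925\right)\right) - 27697 = \left(\left(-7 + 3^{\frac{3}{2}}\right) + \left(14347 + 7925\right)\right) - 27697 = \left(\left(-7 + 3 \sqrt{3}\right) + 22272\right) - 27697 = \left(22265 + 3 \sqrt{3}\right) - 27697 = -5432 + 3 \sqrt{3}$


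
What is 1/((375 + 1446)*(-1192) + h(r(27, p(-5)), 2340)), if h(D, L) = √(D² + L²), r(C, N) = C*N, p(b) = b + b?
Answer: -180886/392636477577 - 5*√685/261757651718 ≈ -4.6120e-7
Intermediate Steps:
p(b) = 2*b
1/((375 + 1446)*(-1192) + h(r(27, p(-5)), 2340)) = 1/((375 + 1446)*(-1192) + √((27*(2*(-5)))² + 2340²)) = 1/(1821*(-1192) + √((27*(-10))² + 5475600)) = 1/(-2170632 + √((-270)² + 5475600)) = 1/(-2170632 + √(72900 + 5475600)) = 1/(-2170632 + √5548500) = 1/(-2170632 + 90*√685)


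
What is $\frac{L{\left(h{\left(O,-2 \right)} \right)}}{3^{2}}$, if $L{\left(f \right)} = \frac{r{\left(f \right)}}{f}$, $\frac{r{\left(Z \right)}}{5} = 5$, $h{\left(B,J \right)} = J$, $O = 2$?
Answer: $- \frac{25}{18} \approx -1.3889$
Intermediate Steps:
$r{\left(Z \right)} = 25$ ($r{\left(Z \right)} = 5 \cdot 5 = 25$)
$L{\left(f \right)} = \frac{25}{f}$
$\frac{L{\left(h{\left(O,-2 \right)} \right)}}{3^{2}} = \frac{25 \frac{1}{-2}}{3^{2}} = \frac{25 \left(- \frac{1}{2}\right)}{9} = \left(- \frac{25}{2}\right) \frac{1}{9} = - \frac{25}{18}$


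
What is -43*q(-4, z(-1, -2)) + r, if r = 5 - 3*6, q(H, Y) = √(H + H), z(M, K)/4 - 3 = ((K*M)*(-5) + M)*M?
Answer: -13 - 86*I*√2 ≈ -13.0 - 121.62*I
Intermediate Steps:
z(M, K) = 12 + 4*M*(M - 5*K*M) (z(M, K) = 12 + 4*(((K*M)*(-5) + M)*M) = 12 + 4*((-5*K*M + M)*M) = 12 + 4*((M - 5*K*M)*M) = 12 + 4*(M*(M - 5*K*M)) = 12 + 4*M*(M - 5*K*M))
q(H, Y) = √2*√H (q(H, Y) = √(2*H) = √2*√H)
r = -13 (r = 5 - 18 = -13)
-43*q(-4, z(-1, -2)) + r = -43*√2*√(-4) - 13 = -43*√2*2*I - 13 = -86*I*√2 - 13 = -13 - 86*I*√2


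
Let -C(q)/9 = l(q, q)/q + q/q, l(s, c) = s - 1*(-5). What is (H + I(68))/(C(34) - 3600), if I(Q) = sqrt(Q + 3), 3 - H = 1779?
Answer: 20128/41019 - 34*sqrt(71)/123057 ≈ 0.48837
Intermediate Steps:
H = -1776 (H = 3 - 1*1779 = 3 - 1779 = -1776)
l(s, c) = 5 + s (l(s, c) = s + 5 = 5 + s)
C(q) = -9 - 9*(5 + q)/q (C(q) = -9*((5 + q)/q + q/q) = -9*((5 + q)/q + 1) = -9*(1 + (5 + q)/q) = -9 - 9*(5 + q)/q)
I(Q) = sqrt(3 + Q)
(H + I(68))/(C(34) - 3600) = (-1776 + sqrt(3 + 68))/((-18 - 45/34) - 3600) = (-1776 + sqrt(71))/((-18 - 45*1/34) - 3600) = (-1776 + sqrt(71))/((-18 - 45/34) - 3600) = (-1776 + sqrt(71))/(-657/34 - 3600) = (-1776 + sqrt(71))/(-123057/34) = (-1776 + sqrt(71))*(-34/123057) = 20128/41019 - 34*sqrt(71)/123057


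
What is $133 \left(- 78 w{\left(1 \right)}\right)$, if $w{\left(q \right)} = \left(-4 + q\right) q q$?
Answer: $31122$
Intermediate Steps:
$w{\left(q \right)} = q^{2} \left(-4 + q\right)$ ($w{\left(q \right)} = q \left(-4 + q\right) q = q^{2} \left(-4 + q\right)$)
$133 \left(- 78 w{\left(1 \right)}\right) = 133 \left(- 78 \cdot 1^{2} \left(-4 + 1\right)\right) = 133 \left(- 78 \cdot 1 \left(-3\right)\right) = 133 \left(\left(-78\right) \left(-3\right)\right) = 133 \cdot 234 = 31122$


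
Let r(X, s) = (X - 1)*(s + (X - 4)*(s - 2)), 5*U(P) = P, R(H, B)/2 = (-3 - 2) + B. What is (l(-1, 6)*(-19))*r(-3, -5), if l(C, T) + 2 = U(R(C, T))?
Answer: -26752/5 ≈ -5350.4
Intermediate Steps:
R(H, B) = -10 + 2*B (R(H, B) = 2*((-3 - 2) + B) = 2*(-5 + B) = -10 + 2*B)
U(P) = P/5
l(C, T) = -4 + 2*T/5 (l(C, T) = -2 + (-10 + 2*T)/5 = -2 + (-2 + 2*T/5) = -4 + 2*T/5)
r(X, s) = (-1 + X)*(s + (-4 + X)*(-2 + s))
(l(-1, 6)*(-19))*r(-3, -5) = ((-4 + (⅖)*6)*(-19))*(-8 - 2*(-3)² + 3*(-5) + 10*(-3) - 5*(-3)² - 4*(-3)*(-5)) = ((-4 + 12/5)*(-19))*(-8 - 2*9 - 15 - 30 - 5*9 - 60) = (-8/5*(-19))*(-8 - 18 - 15 - 30 - 45 - 60) = (152/5)*(-176) = -26752/5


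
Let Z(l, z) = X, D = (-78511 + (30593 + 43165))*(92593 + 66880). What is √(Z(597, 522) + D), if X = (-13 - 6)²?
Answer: 2*I*√189493702 ≈ 27531.0*I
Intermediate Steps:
D = -757975169 (D = (-78511 + 73758)*159473 = -4753*159473 = -757975169)
X = 361 (X = (-19)² = 361)
Z(l, z) = 361
√(Z(597, 522) + D) = √(361 - 757975169) = √(-757974808) = 2*I*√189493702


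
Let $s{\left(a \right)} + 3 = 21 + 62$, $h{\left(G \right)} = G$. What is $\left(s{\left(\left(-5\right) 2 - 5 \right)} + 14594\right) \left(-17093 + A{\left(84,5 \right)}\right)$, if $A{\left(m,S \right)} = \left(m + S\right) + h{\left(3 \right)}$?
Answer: $-249472674$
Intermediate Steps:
$A{\left(m,S \right)} = 3 + S + m$ ($A{\left(m,S \right)} = \left(m + S\right) + 3 = \left(S + m\right) + 3 = 3 + S + m$)
$s{\left(a \right)} = 80$ ($s{\left(a \right)} = -3 + \left(21 + 62\right) = -3 + 83 = 80$)
$\left(s{\left(\left(-5\right) 2 - 5 \right)} + 14594\right) \left(-17093 + A{\left(84,5 \right)}\right) = \left(80 + 14594\right) \left(-17093 + \left(3 + 5 + 84\right)\right) = 14674 \left(-17093 + 92\right) = 14674 \left(-17001\right) = -249472674$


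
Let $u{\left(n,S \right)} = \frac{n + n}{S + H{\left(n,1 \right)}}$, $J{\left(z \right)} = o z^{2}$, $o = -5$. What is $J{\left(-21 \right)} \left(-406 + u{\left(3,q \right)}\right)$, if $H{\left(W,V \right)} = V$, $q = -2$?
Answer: $908460$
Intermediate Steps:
$J{\left(z \right)} = - 5 z^{2}$
$u{\left(n,S \right)} = \frac{2 n}{1 + S}$ ($u{\left(n,S \right)} = \frac{n + n}{S + 1} = \frac{2 n}{1 + S}$)
$J{\left(-21 \right)} \left(-406 + u{\left(3,q \right)}\right) = - 5 \left(-21\right)^{2} \left(-406 + 2 \cdot 3 \frac{1}{1 - 2}\right) = \left(-5\right) 441 \left(-406 + 2 \cdot 3 \frac{1}{-1}\right) = - 2205 \left(-406 + 2 \cdot 3 \left(-1\right)\right) = - 2205 \left(-406 - 6\right) = \left(-2205\right) \left(-412\right) = 908460$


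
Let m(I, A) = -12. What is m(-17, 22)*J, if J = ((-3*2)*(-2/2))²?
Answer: -432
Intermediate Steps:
J = 36 (J = (-(-12)/2)² = (-6*(-1))² = 6² = 36)
m(-17, 22)*J = -12*36 = -432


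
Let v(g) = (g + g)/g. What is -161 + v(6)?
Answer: -159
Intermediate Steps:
v(g) = 2 (v(g) = (2*g)/g = 2)
-161 + v(6) = -161 + 2 = -159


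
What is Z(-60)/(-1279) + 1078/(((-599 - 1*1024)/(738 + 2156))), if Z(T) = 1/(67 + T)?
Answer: -27930962219/14530719 ≈ -1922.2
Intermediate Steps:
Z(-60)/(-1279) + 1078/(((-599 - 1*1024)/(738 + 2156))) = 1/((67 - 60)*(-1279)) + 1078/(((-599 - 1*1024)/(738 + 2156))) = -1/1279/7 + 1078/(((-599 - 1024)/2894)) = (⅐)*(-1/1279) + 1078/((-1623*1/2894)) = -1/8953 + 1078/(-1623/2894) = -1/8953 + 1078*(-2894/1623) = -1/8953 - 3119732/1623 = -27930962219/14530719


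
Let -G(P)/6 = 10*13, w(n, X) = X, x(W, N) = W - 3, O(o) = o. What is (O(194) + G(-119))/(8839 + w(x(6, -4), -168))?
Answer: -586/8671 ≈ -0.067582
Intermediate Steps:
x(W, N) = -3 + W
G(P) = -780 (G(P) = -60*13 = -6*130 = -780)
(O(194) + G(-119))/(8839 + w(x(6, -4), -168)) = (194 - 780)/(8839 - 168) = -586/8671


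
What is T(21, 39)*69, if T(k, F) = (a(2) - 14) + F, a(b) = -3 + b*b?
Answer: 1794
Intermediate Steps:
a(b) = -3 + b²
T(k, F) = -13 + F (T(k, F) = ((-3 + 2²) - 14) + F = ((-3 + 4) - 14) + F = (1 - 14) + F = -13 + F)
T(21, 39)*69 = (-13 + 39)*69 = 26*69 = 1794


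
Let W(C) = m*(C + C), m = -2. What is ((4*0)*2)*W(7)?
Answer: 0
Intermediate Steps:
W(C) = -4*C (W(C) = -2*(C + C) = -4*C)
((4*0)*2)*W(7) = ((4*0)*2)*(-4*7) = (0*2)*(-28) = 0*(-28) = 0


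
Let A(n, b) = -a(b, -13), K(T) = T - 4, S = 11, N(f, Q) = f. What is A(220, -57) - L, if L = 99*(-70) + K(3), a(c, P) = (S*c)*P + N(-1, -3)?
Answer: -1219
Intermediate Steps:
K(T) = -4 + T
a(c, P) = -1 + 11*P*c (a(c, P) = (11*c)*P - 1 = 11*P*c - 1 = -1 + 11*P*c)
A(n, b) = 1 + 143*b (A(n, b) = -(-1 + 11*(-13)*b) = -(-1 - 143*b) = 1 + 143*b)
L = -6931 (L = 99*(-70) + (-4 + 3) = -6930 - 1 = -6931)
A(220, -57) - L = (1 + 143*(-57)) - 1*(-6931) = (1 - 8151) + 6931 = -8150 + 6931 = -1219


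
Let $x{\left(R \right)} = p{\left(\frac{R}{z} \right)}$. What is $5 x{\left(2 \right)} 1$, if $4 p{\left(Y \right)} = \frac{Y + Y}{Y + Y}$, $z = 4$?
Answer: $\frac{5}{4} \approx 1.25$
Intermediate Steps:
$p{\left(Y \right)} = \frac{1}{4}$ ($p{\left(Y \right)} = \frac{\left(Y + Y\right) \frac{1}{Y + Y}}{4} = \frac{2 Y \frac{1}{2 Y}}{4} = \frac{1}{4} \cdot 1 = \frac{1}{4}$)
$x{\left(R \right)} = \frac{1}{4}$
$5 x{\left(2 \right)} 1 = 5 \cdot \frac{1}{4} \cdot 1 = \frac{5}{4} \cdot 1 = \frac{5}{4}$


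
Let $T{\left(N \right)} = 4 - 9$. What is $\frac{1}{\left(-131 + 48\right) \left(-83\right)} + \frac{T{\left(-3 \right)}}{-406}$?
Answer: $\frac{34851}{2796934} \approx 0.01246$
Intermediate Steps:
$T{\left(N \right)} = -5$ ($T{\left(N \right)} = 4 - 9 = -5$)
$\frac{1}{\left(-131 + 48\right) \left(-83\right)} + \frac{T{\left(-3 \right)}}{-406} = \frac{1}{\left(-131 + 48\right) \left(-83\right)} - \frac{5}{-406} = \frac{1}{-83} \left(- \frac{1}{83}\right) - - \frac{5}{406} = \left(- \frac{1}{83}\right) \left(- \frac{1}{83}\right) + \frac{5}{406} = \frac{1}{6889} + \frac{5}{406} = \frac{34851}{2796934}$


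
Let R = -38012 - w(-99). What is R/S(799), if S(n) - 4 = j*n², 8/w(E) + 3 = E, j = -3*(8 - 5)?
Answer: 1938608/293025855 ≈ 0.0066158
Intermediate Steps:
j = -9 (j = -3*3 = -9)
w(E) = 8/(-3 + E)
S(n) = 4 - 9*n²
R = -1938608/51 (R = -38012 - 8/(-3 - 99) = -38012 - 8/(-102) = -38012 - 8*(-1)/102 = -38012 - 1*(-4/51) = -38012 + 4/51 = -1938608/51 ≈ -38012.)
R/S(799) = -1938608/(51*(4 - 9*799²)) = -1938608/(51*(4 - 9*638401)) = -1938608/(51*(4 - 5745609)) = -1938608/51/(-5745605) = -1938608/51*(-1/5745605) = 1938608/293025855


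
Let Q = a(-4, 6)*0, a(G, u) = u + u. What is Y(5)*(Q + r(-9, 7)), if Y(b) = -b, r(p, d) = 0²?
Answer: 0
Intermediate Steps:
a(G, u) = 2*u
r(p, d) = 0
Q = 0 (Q = (2*6)*0 = 12*0 = 0)
Y(5)*(Q + r(-9, 7)) = (-1*5)*(0 + 0) = -5*0 = 0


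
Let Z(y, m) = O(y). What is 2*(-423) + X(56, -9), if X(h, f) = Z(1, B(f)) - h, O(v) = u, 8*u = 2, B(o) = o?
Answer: -3607/4 ≈ -901.75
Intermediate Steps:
u = ¼ (u = (⅛)*2 = ¼ ≈ 0.25000)
O(v) = ¼
Z(y, m) = ¼
X(h, f) = ¼ - h
2*(-423) + X(56, -9) = 2*(-423) + (¼ - 1*56) = -846 + (¼ - 56) = -846 - 223/4 = -3607/4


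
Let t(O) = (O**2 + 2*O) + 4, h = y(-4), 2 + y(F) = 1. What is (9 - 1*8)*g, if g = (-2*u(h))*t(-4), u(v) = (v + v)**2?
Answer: -96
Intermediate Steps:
y(F) = -1 (y(F) = -2 + 1 = -1)
h = -1
u(v) = 4*v**2 (u(v) = (2*v)**2 = 4*v**2)
t(O) = 4 + O**2 + 2*O
g = -96 (g = (-8*(-1)**2)*(4 + (-4)**2 + 2*(-4)) = (-8)*(4 + 16 - 8) = -2*4*12 = -8*12 = -96)
(9 - 1*8)*g = (9 - 1*8)*(-96) = (9 - 8)*(-96) = 1*(-96) = -96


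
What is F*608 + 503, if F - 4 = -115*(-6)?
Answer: 422455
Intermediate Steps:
F = 694 (F = 4 - 115*(-6) = 4 + 690 = 694)
F*608 + 503 = 694*608 + 503 = 421952 + 503 = 422455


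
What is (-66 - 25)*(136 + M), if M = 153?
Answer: -26299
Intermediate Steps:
(-66 - 25)*(136 + M) = (-66 - 25)*(136 + 153) = -91*289 = -26299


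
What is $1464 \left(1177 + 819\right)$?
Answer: $2922144$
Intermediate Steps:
$1464 \left(1177 + 819\right) = 1464 \cdot 1996 = 2922144$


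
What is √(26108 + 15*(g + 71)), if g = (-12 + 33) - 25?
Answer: √27113 ≈ 164.66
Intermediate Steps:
g = -4 (g = 21 - 25 = -4)
√(26108 + 15*(g + 71)) = √(26108 + 15*(-4 + 71)) = √(26108 + 15*67) = √(26108 + 1005) = √27113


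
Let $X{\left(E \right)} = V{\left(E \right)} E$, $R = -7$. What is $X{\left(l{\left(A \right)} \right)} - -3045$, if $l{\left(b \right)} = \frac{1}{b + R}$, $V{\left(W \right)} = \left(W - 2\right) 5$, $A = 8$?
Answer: $3040$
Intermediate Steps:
$V{\left(W \right)} = -10 + 5 W$ ($V{\left(W \right)} = \left(-2 + W\right) 5 = -10 + 5 W$)
$l{\left(b \right)} = \frac{1}{-7 + b}$ ($l{\left(b \right)} = \frac{1}{b - 7} = \frac{1}{-7 + b}$)
$X{\left(E \right)} = E \left(-10 + 5 E\right)$ ($X{\left(E \right)} = \left(-10 + 5 E\right) E = E \left(-10 + 5 E\right)$)
$X{\left(l{\left(A \right)} \right)} - -3045 = \frac{5 \left(-2 + \frac{1}{-7 + 8}\right)}{-7 + 8} - -3045 = \frac{5 \left(-2 + 1^{-1}\right)}{1} + 3045 = 5 \cdot 1 \left(-2 + 1\right) + 3045 = 5 \cdot 1 \left(-1\right) + 3045 = -5 + 3045 = 3040$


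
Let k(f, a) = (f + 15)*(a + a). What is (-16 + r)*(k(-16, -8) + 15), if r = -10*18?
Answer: -6076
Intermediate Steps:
k(f, a) = 2*a*(15 + f) (k(f, a) = (15 + f)*(2*a) = 2*a*(15 + f))
r = -180
(-16 + r)*(k(-16, -8) + 15) = (-16 - 180)*(2*(-8)*(15 - 16) + 15) = -196*(2*(-8)*(-1) + 15) = -196*(16 + 15) = -196*31 = -6076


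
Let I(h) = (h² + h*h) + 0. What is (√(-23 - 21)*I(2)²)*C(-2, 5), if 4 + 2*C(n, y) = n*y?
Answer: -896*I*√11 ≈ -2971.7*I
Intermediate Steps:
I(h) = 2*h² (I(h) = (h² + h²) + 0 = 2*h² + 0 = 2*h²)
C(n, y) = -2 + n*y/2 (C(n, y) = -2 + (n*y)/2 = -2 + n*y/2)
(√(-23 - 21)*I(2)²)*C(-2, 5) = (√(-23 - 21)*(2*2²)²)*(-2 + (½)*(-2)*5) = (√(-44)*(2*4)²)*(-2 - 5) = ((2*I*√11)*8²)*(-7) = ((2*I*√11)*64)*(-7) = (128*I*√11)*(-7) = -896*I*√11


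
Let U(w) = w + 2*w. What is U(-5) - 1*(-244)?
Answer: 229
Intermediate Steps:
U(w) = 3*w
U(-5) - 1*(-244) = 3*(-5) - 1*(-244) = -15 + 244 = 229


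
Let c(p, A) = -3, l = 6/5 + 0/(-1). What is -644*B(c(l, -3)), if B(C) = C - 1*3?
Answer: 3864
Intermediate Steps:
l = 6/5 (l = 6*(1/5) + 0*(-1) = 6/5 + 0 = 6/5 ≈ 1.2000)
B(C) = -3 + C (B(C) = C - 3 = -3 + C)
-644*B(c(l, -3)) = -644*(-3 - 3) = -644*(-6) = 3864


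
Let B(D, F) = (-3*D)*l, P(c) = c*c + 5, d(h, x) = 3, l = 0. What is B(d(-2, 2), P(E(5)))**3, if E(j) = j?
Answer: 0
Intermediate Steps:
P(c) = 5 + c**2 (P(c) = c**2 + 5 = 5 + c**2)
B(D, F) = 0 (B(D, F) = -3*D*0 = 0)
B(d(-2, 2), P(E(5)))**3 = 0**3 = 0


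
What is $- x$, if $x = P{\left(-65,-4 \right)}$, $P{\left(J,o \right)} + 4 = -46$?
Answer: $50$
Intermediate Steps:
$P{\left(J,o \right)} = -50$ ($P{\left(J,o \right)} = -4 - 46 = -50$)
$x = -50$
$- x = \left(-1\right) \left(-50\right) = 50$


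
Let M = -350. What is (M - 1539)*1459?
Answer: -2756051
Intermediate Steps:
(M - 1539)*1459 = (-350 - 1539)*1459 = -1889*1459 = -2756051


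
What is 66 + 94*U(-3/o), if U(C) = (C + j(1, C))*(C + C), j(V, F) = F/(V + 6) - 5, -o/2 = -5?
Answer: 64284/175 ≈ 367.34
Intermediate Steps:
o = 10 (o = -2*(-5) = 10)
j(V, F) = -5 + F/(6 + V) (j(V, F) = F/(6 + V) - 5 = -5 + F/(6 + V))
U(C) = 2*C*(-5 + 8*C/7) (U(C) = (C + (-30 + C - 5*1)/(6 + 1))*(C + C) = (C + (-30 + C - 5)/7)*(2*C) = (C + (-35 + C)/7)*(2*C) = (C + (-5 + C/7))*(2*C) = (-5 + 8*C/7)*(2*C) = 2*C*(-5 + 8*C/7))
66 + 94*U(-3/o) = 66 + 94*(2*(-3/10)*(-35 + 8*(-3/10))/7) = 66 + 94*(2*(-3*1/10)*(-35 + 8*(-3*1/10))/7) = 66 + 94*((2/7)*(-3/10)*(-35 + 8*(-3/10))) = 66 + 94*((2/7)*(-3/10)*(-35 - 12/5)) = 66 + 94*((2/7)*(-3/10)*(-187/5)) = 66 + 94*(561/175) = 66 + 52734/175 = 64284/175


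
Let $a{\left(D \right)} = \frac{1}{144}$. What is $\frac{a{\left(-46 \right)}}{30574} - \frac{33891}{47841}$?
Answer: $- \frac{49736788885}{70209155232} \approx -0.70841$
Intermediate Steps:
$a{\left(D \right)} = \frac{1}{144}$
$\frac{a{\left(-46 \right)}}{30574} - \frac{33891}{47841} = \frac{1}{144 \cdot 30574} - \frac{33891}{47841} = \frac{1}{144} \cdot \frac{1}{30574} - \frac{11297}{15947} = \frac{1}{4402656} - \frac{11297}{15947} = - \frac{49736788885}{70209155232}$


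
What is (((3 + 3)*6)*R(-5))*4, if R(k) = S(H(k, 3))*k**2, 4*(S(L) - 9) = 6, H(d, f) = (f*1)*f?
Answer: 37800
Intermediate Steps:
H(d, f) = f**2 (H(d, f) = f*f = f**2)
S(L) = 21/2 (S(L) = 9 + (1/4)*6 = 9 + 3/2 = 21/2)
R(k) = 21*k**2/2
(((3 + 3)*6)*R(-5))*4 = (((3 + 3)*6)*((21/2)*(-5)**2))*4 = ((6*6)*((21/2)*25))*4 = (36*(525/2))*4 = 9450*4 = 37800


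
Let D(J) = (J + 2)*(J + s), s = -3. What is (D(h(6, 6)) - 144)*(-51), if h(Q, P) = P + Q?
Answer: 918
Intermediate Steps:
D(J) = (-3 + J)*(2 + J) (D(J) = (J + 2)*(J - 3) = (2 + J)*(-3 + J) = (-3 + J)*(2 + J))
(D(h(6, 6)) - 144)*(-51) = ((-6 + (6 + 6)**2 - (6 + 6)) - 144)*(-51) = ((-6 + 12**2 - 1*12) - 144)*(-51) = ((-6 + 144 - 12) - 144)*(-51) = (126 - 144)*(-51) = -18*(-51) = 918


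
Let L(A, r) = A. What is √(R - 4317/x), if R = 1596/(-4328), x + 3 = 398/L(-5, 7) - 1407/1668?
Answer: √3236027106252031098/250994786 ≈ 7.1671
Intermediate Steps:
x = -231973/2780 (x = -3 + (398/(-5) - 1407/1668) = -3 + (398*(-⅕) - 1407*1/1668) = -3 + (-398/5 - 469/556) = -3 - 223633/2780 = -231973/2780 ≈ -83.443)
R = -399/1082 (R = 1596*(-1/4328) = -399/1082 ≈ -0.36876)
√(R - 4317/x) = √(-399/1082 - 4317/(-231973/2780)) = √(-399/1082 - 4317*(-2780/231973)) = √(-399/1082 + 12001260/231973) = √(12892806093/250994786) = √3236027106252031098/250994786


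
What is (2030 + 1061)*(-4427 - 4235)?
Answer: -26774242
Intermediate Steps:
(2030 + 1061)*(-4427 - 4235) = 3091*(-8662) = -26774242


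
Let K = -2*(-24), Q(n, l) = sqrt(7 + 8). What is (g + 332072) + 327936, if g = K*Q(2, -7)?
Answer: 660008 + 48*sqrt(15) ≈ 6.6019e+5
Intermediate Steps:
Q(n, l) = sqrt(15)
K = 48
g = 48*sqrt(15) ≈ 185.90
(g + 332072) + 327936 = (48*sqrt(15) + 332072) + 327936 = (332072 + 48*sqrt(15)) + 327936 = 660008 + 48*sqrt(15)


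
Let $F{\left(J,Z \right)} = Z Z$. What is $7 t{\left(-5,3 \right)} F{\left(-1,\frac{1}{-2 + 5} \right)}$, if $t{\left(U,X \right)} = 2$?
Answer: $\frac{14}{9} \approx 1.5556$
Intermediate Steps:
$F{\left(J,Z \right)} = Z^{2}$
$7 t{\left(-5,3 \right)} F{\left(-1,\frac{1}{-2 + 5} \right)} = 7 \cdot 2 \left(\frac{1}{-2 + 5}\right)^{2} = 14 \left(\frac{1}{3}\right)^{2} = \frac{14}{9}$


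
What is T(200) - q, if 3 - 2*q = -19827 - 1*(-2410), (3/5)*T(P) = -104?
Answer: -26650/3 ≈ -8883.3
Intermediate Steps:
T(P) = -520/3 (T(P) = (5/3)*(-104) = -520/3)
q = 8710 (q = 3/2 - (-19827 - 1*(-2410))/2 = 3/2 - (-19827 + 2410)/2 = 3/2 - ½*(-17417) = 3/2 + 17417/2 = 8710)
T(200) - q = -520/3 - 1*8710 = -520/3 - 8710 = -26650/3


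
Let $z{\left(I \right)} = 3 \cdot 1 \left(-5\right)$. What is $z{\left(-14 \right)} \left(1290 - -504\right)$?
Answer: $-26910$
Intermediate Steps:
$z{\left(I \right)} = -15$ ($z{\left(I \right)} = 3 \left(-5\right) = -15$)
$z{\left(-14 \right)} \left(1290 - -504\right) = - 15 \left(1290 - -504\right) = - 15 \left(1290 + 504\right) = \left(-15\right) 1794 = -26910$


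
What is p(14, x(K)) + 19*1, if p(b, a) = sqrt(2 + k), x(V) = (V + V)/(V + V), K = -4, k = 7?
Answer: 22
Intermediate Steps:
x(V) = 1 (x(V) = (2*V)/((2*V)) = (2*V)*(1/(2*V)) = 1)
p(b, a) = 3 (p(b, a) = sqrt(2 + 7) = sqrt(9) = 3)
p(14, x(K)) + 19*1 = 3 + 19*1 = 3 + 19 = 22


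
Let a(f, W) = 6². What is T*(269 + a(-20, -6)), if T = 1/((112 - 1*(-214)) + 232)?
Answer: 305/558 ≈ 0.54659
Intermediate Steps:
T = 1/558 (T = 1/((112 + 214) + 232) = 1/(326 + 232) = 1/558 ≈ 0.0017921)
a(f, W) = 36
T*(269 + a(-20, -6)) = (269 + 36)/558 = (1/558)*305 = 305/558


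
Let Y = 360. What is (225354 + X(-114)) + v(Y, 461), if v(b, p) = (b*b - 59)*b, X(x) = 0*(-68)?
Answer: 46860114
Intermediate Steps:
X(x) = 0
v(b, p) = b*(-59 + b²) (v(b, p) = (b² - 59)*b = (-59 + b²)*b = b*(-59 + b²))
(225354 + X(-114)) + v(Y, 461) = (225354 + 0) + 360*(-59 + 360²) = 225354 + 360*(-59 + 129600) = 225354 + 360*129541 = 225354 + 46634760 = 46860114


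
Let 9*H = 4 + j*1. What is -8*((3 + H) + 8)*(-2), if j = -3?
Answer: 1600/9 ≈ 177.78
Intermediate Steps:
H = 1/9 (H = (4 - 3*1)/9 = (4 - 3)/9 = (1/9)*1 = 1/9 ≈ 0.11111)
-8*((3 + H) + 8)*(-2) = -8*((3 + 1/9) + 8)*(-2) = -8*(28/9 + 8)*(-2) = -8*100/9*(-2) = -800/9*(-2) = 1600/9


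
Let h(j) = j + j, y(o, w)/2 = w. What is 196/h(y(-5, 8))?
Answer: 49/8 ≈ 6.1250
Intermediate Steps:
y(o, w) = 2*w
h(j) = 2*j
196/h(y(-5, 8)) = 196/((2*(2*8))) = 196/((2*16)) = 196/32 = 196*(1/32) = 49/8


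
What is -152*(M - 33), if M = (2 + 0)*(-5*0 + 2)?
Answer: 4408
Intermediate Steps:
M = 4 (M = 2*(0 + 2) = 2*2 = 4)
-152*(M - 33) = -152*(4 - 33) = -152*(-29) = 4408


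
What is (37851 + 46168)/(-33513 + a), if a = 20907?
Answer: -84019/12606 ≈ -6.6650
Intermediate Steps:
(37851 + 46168)/(-33513 + a) = (37851 + 46168)/(-33513 + 20907) = 84019/(-12606) = 84019*(-1/12606) = -84019/12606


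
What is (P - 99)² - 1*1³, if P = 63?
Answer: 1295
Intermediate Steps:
(P - 99)² - 1*1³ = (63 - 99)² - 1*1³ = (-36)² - 1*1 = 1296 - 1 = 1295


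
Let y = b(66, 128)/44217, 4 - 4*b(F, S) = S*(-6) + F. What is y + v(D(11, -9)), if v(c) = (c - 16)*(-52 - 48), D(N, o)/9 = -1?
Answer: 221085353/88434 ≈ 2500.0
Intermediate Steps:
D(N, o) = -9 (D(N, o) = 9*(-1) = -9)
b(F, S) = 1 - F/4 + 3*S/2 (b(F, S) = 1 - (S*(-6) + F)/4 = 1 - (-6*S + F)/4 = 1 - (F - 6*S)/4 = 1 + (-F/4 + 3*S/2) = 1 - F/4 + 3*S/2)
y = 353/88434 (y = (1 - 1/4*66 + (3/2)*128)/44217 = (1 - 33/2 + 192)*(1/44217) = (353/2)*(1/44217) = 353/88434 ≈ 0.0039917)
v(c) = 1600 - 100*c (v(c) = (-16 + c)*(-100) = 1600 - 100*c)
y + v(D(11, -9)) = 353/88434 + (1600 - 100*(-9)) = 353/88434 + (1600 + 900) = 353/88434 + 2500 = 221085353/88434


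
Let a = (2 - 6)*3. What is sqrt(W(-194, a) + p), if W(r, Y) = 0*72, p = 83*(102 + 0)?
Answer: sqrt(8466) ≈ 92.011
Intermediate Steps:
a = -12 (a = -4*3 = -12)
p = 8466 (p = 83*102 = 8466)
W(r, Y) = 0
sqrt(W(-194, a) + p) = sqrt(0 + 8466) = sqrt(8466)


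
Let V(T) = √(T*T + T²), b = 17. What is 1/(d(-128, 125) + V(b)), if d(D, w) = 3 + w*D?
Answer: -941/15053143 - √2/15053143 ≈ -6.2606e-5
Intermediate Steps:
d(D, w) = 3 + D*w
V(T) = √2*√(T²) (V(T) = √(T² + T²) = √(2*T²) = √2*√(T²))
1/(d(-128, 125) + V(b)) = 1/((3 - 128*125) + √2*√(17²)) = 1/((3 - 16000) + √2*√289) = 1/(-15997 + √2*17) = 1/(-15997 + 17*√2)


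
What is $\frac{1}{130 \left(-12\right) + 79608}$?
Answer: $\frac{1}{78048} \approx 1.2813 \cdot 10^{-5}$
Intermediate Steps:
$\frac{1}{130 \left(-12\right) + 79608} = \frac{1}{-1560 + 79608} = \frac{1}{78048}$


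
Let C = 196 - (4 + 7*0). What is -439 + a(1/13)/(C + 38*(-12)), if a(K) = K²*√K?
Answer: -439 - √13/580008 ≈ -439.00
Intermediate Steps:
a(K) = K^(5/2)
C = 192 (C = 196 - (4 + 0) = 196 - 1*4 = 196 - 4 = 192)
-439 + a(1/13)/(C + 38*(-12)) = -439 + (1/13)^(5/2)/(192 + 38*(-12)) = -439 + (1/13)^(5/2)/(192 - 456) = -439 + (√13/2197)/(-264) = -439 - √13/580008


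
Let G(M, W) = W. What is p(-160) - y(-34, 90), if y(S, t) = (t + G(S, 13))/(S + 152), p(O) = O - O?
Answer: -103/118 ≈ -0.87288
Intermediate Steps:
p(O) = 0
y(S, t) = (13 + t)/(152 + S) (y(S, t) = (t + 13)/(S + 152) = (13 + t)/(152 + S))
p(-160) - y(-34, 90) = 0 - (13 + 90)/(152 - 34) = 0 - 103/118 = -103/118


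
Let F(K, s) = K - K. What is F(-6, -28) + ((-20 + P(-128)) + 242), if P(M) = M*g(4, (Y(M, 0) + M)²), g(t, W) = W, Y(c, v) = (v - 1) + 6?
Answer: -1936290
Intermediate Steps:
Y(c, v) = 5 + v (Y(c, v) = (-1 + v) + 6 = 5 + v)
P(M) = M*(5 + M)² (P(M) = M*((5 + 0) + M)² = M*(5 + M)²)
F(K, s) = 0
F(-6, -28) + ((-20 + P(-128)) + 242) = 0 + ((-20 - 128*(5 - 128)²) + 242) = 0 + ((-20 - 128*(-123)²) + 242) = 0 + ((-20 - 128*15129) + 242) = 0 + ((-20 - 1936512) + 242) = 0 + (-1936532 + 242) = 0 - 1936290 = -1936290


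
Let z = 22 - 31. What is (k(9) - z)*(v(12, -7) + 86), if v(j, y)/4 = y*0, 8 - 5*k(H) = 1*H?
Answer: 3784/5 ≈ 756.80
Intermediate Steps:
z = -9
k(H) = 8/5 - H/5
v(j, y) = 0 (v(j, y) = 4*(y*0) = 4*0 = 0)
(k(9) - z)*(v(12, -7) + 86) = ((8/5 - ⅕*9) - 1*(-9))*(0 + 86) = ((8/5 - 9/5) + 9)*86 = (-⅕ + 9)*86 = (44/5)*86 = 3784/5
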